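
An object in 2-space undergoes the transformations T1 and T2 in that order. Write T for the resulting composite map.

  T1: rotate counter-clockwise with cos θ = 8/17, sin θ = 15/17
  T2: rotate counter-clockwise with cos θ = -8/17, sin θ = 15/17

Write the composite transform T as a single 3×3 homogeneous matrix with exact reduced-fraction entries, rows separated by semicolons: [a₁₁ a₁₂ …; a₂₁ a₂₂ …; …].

T = [-1 0 0; 0 -1 0; 0 0 1]

T1 = [8/17 -15/17 0; 15/17 8/17 0; 0 0 1]
T2·T1 = [-1 0 0; 0 -1 0; 0 0 1]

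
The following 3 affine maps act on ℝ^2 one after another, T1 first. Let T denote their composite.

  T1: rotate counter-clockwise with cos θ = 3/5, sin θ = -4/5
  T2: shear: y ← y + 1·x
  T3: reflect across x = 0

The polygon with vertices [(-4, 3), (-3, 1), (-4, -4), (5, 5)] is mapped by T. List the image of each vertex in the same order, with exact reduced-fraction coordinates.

T1 rotate counter-clockwise with cos θ = 3/5, sin θ = -4/5: (-4, 3) → (0, 5); (-3, 1) → (-1, 3); (-4, -4) → (-28/5, 4/5); (5, 5) → (7, -1)
T2 shear: y ← y + 1·x: (0, 5) → (0, 5); (-1, 3) → (-1, 2); (-28/5, 4/5) → (-28/5, -24/5); (7, -1) → (7, 6)
T3 reflect across x = 0: (0, 5) → (0, 5); (-1, 2) → (1, 2); (-28/5, -24/5) → (28/5, -24/5); (7, 6) → (-7, 6)

image vertices: (0, 5), (1, 2), (28/5, -24/5), (-7, 6)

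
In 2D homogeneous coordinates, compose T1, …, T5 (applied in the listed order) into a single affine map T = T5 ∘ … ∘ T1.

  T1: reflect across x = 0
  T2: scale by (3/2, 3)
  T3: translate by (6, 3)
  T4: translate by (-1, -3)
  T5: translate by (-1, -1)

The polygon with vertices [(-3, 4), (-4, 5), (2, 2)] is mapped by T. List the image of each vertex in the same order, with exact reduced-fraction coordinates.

image vertices: (17/2, 11), (10, 14), (1, 5)

T1 reflect across x = 0: (-3, 4) → (3, 4); (-4, 5) → (4, 5); (2, 2) → (-2, 2)
T2 scale by (3/2, 3): (3, 4) → (9/2, 12); (4, 5) → (6, 15); (-2, 2) → (-3, 6)
T3 translate by (6, 3): (9/2, 12) → (21/2, 15); (6, 15) → (12, 18); (-3, 6) → (3, 9)
T4 translate by (-1, -3): (21/2, 15) → (19/2, 12); (12, 18) → (11, 15); (3, 9) → (2, 6)
T5 translate by (-1, -1): (19/2, 12) → (17/2, 11); (11, 15) → (10, 14); (2, 6) → (1, 5)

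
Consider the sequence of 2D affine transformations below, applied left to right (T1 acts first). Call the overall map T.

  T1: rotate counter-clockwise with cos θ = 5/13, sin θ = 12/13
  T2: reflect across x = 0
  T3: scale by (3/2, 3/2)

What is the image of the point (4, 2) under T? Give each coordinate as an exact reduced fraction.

T(p) = (6/13, 87/13)

T1 rotate counter-clockwise with cos θ = 5/13, sin θ = 12/13: (4, 2) → (-4/13, 58/13)
T2 reflect across x = 0: (-4/13, 58/13) → (4/13, 58/13)
T3 scale by (3/2, 3/2): (4/13, 58/13) → (6/13, 87/13)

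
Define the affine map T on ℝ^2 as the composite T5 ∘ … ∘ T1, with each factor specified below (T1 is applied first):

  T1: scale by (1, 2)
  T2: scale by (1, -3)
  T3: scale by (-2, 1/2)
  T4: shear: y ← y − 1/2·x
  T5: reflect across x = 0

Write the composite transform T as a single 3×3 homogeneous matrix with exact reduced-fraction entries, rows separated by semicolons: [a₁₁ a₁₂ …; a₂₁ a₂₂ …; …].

T1 = [1 0 0; 0 2 0; 0 0 1]
T2·T1 = [1 0 0; 0 -6 0; 0 0 1]
T3·…·T1 = [-2 0 0; 0 -3 0; 0 0 1]
T4·…·T1 = [-2 0 0; 1 -3 0; 0 0 1]
T5·…·T1 = [2 0 0; 1 -3 0; 0 0 1]

T = [2 0 0; 1 -3 0; 0 0 1]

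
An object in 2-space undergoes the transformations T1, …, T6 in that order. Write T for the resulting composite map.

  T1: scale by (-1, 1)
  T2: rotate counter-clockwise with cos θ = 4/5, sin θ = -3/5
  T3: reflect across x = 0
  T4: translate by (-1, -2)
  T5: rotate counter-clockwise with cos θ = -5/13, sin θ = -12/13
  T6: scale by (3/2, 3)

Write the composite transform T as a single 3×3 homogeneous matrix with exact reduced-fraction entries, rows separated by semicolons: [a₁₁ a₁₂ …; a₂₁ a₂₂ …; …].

T1 = [-1 0 0; 0 1 0; 0 0 1]
T2·T1 = [-4/5 3/5 0; 3/5 4/5 0; 0 0 1]
T3·…·T1 = [4/5 -3/5 0; 3/5 4/5 0; 0 0 1]
T4·…·T1 = [4/5 -3/5 -1; 3/5 4/5 -2; 0 0 1]
T5·…·T1 = [16/65 63/65 -19/13; -63/65 16/65 22/13; 0 0 1]
T6·…·T1 = [24/65 189/130 -57/26; -189/65 48/65 66/13; 0 0 1]

T = [24/65 189/130 -57/26; -189/65 48/65 66/13; 0 0 1]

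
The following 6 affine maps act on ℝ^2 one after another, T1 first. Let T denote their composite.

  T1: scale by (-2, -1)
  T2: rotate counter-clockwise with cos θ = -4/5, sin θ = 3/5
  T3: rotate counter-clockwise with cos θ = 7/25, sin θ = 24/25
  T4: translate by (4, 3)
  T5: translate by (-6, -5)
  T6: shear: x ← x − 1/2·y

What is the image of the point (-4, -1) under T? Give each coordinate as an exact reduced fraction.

T(p) = (-4, -38/5)

T1 scale by (-2, -1): (-4, -1) → (8, 1)
T2 rotate counter-clockwise with cos θ = -4/5, sin θ = 3/5: (8, 1) → (-7, 4)
T3 rotate counter-clockwise with cos θ = 7/25, sin θ = 24/25: (-7, 4) → (-29/5, -28/5)
T4 translate by (4, 3): (-29/5, -28/5) → (-9/5, -13/5)
T5 translate by (-6, -5): (-9/5, -13/5) → (-39/5, -38/5)
T6 shear: x ← x − 1/2·y: (-39/5, -38/5) → (-4, -38/5)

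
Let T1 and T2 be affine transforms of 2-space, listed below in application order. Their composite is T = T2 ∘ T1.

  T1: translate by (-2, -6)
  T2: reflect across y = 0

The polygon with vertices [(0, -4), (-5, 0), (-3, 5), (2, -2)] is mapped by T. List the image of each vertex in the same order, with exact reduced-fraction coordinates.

image vertices: (-2, 10), (-7, 6), (-5, 1), (0, 8)

T1 translate by (-2, -6): (0, -4) → (-2, -10); (-5, 0) → (-7, -6); (-3, 5) → (-5, -1); (2, -2) → (0, -8)
T2 reflect across y = 0: (-2, -10) → (-2, 10); (-7, -6) → (-7, 6); (-5, -1) → (-5, 1); (0, -8) → (0, 8)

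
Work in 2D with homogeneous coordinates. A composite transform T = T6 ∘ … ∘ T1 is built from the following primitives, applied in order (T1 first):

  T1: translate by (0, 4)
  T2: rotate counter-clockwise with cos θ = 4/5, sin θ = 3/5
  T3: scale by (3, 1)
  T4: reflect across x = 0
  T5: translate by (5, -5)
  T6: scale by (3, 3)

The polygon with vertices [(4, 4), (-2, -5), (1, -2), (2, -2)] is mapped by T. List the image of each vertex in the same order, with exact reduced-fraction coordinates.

image vertices: (147/5, 57/5), (24, -21), (93/5, -42/5), (57/5, -33/5)

T1 translate by (0, 4): (4, 4) → (4, 8); (-2, -5) → (-2, -1); (1, -2) → (1, 2); (2, -2) → (2, 2)
T2 rotate counter-clockwise with cos θ = 4/5, sin θ = 3/5: (4, 8) → (-8/5, 44/5); (-2, -1) → (-1, -2); (1, 2) → (-2/5, 11/5); (2, 2) → (2/5, 14/5)
T3 scale by (3, 1): (-8/5, 44/5) → (-24/5, 44/5); (-1, -2) → (-3, -2); (-2/5, 11/5) → (-6/5, 11/5); (2/5, 14/5) → (6/5, 14/5)
T4 reflect across x = 0: (-24/5, 44/5) → (24/5, 44/5); (-3, -2) → (3, -2); (-6/5, 11/5) → (6/5, 11/5); (6/5, 14/5) → (-6/5, 14/5)
T5 translate by (5, -5): (24/5, 44/5) → (49/5, 19/5); (3, -2) → (8, -7); (6/5, 11/5) → (31/5, -14/5); (-6/5, 14/5) → (19/5, -11/5)
T6 scale by (3, 3): (49/5, 19/5) → (147/5, 57/5); (8, -7) → (24, -21); (31/5, -14/5) → (93/5, -42/5); (19/5, -11/5) → (57/5, -33/5)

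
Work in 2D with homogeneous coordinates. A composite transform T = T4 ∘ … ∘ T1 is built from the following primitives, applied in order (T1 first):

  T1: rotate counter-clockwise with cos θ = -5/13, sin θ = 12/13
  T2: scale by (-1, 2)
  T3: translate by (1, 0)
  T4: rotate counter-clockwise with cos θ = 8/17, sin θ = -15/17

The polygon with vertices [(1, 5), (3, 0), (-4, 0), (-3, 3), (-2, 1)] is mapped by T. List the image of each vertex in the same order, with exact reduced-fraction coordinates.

T1 rotate counter-clockwise with cos θ = -5/13, sin θ = 12/13: (1, 5) → (-5, -1); (3, 0) → (-15/13, 36/13); (-4, 0) → (20/13, -48/13); (-3, 3) → (-21/13, -51/13); (-2, 1) → (-2/13, -29/13)
T2 scale by (-1, 2): (-5, -1) → (5, -2); (-15/13, 36/13) → (15/13, 72/13); (20/13, -48/13) → (-20/13, -96/13); (-21/13, -51/13) → (21/13, -102/13); (-2/13, -29/13) → (2/13, -58/13)
T3 translate by (1, 0): (5, -2) → (6, -2); (15/13, 72/13) → (28/13, 72/13); (-20/13, -96/13) → (-7/13, -96/13); (21/13, -102/13) → (34/13, -102/13); (2/13, -58/13) → (15/13, -58/13)
T4 rotate counter-clockwise with cos θ = 8/17, sin θ = -15/17: (6, -2) → (18/17, -106/17); (28/13, 72/13) → (1304/221, 12/17); (-7/13, -96/13) → (-88/13, -3); (34/13, -102/13) → (-74/13, -6); (15/13, -58/13) → (-750/221, -53/17)

image vertices: (18/17, -106/17), (1304/221, 12/17), (-88/13, -3), (-74/13, -6), (-750/221, -53/17)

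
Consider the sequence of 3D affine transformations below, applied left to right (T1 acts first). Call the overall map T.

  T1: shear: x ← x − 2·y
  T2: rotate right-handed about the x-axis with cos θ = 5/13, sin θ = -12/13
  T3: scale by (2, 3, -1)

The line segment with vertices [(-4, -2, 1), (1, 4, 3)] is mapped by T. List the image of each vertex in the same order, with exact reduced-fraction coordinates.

T1 shear: x ← x − 2·y: (-4, -2, 1) → (0, -2, 1); (1, 4, 3) → (-7, 4, 3)
T2 rotate right-handed about the x-axis with cos θ = 5/13, sin θ = -12/13: (0, -2, 1) → (0, 2/13, 29/13); (-7, 4, 3) → (-7, 56/13, -33/13)
T3 scale by (2, 3, -1): (0, 2/13, 29/13) → (0, 6/13, -29/13); (-7, 56/13, -33/13) → (-14, 168/13, 33/13)

image vertices: (0, 6/13, -29/13), (-14, 168/13, 33/13)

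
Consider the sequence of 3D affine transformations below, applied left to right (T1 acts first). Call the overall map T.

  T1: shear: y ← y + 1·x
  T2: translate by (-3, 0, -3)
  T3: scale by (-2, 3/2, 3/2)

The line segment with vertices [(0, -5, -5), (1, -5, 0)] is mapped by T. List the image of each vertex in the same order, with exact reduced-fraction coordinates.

image vertices: (6, -15/2, -12), (4, -6, -9/2)

T1 shear: y ← y + 1·x: (0, -5, -5) → (0, -5, -5); (1, -5, 0) → (1, -4, 0)
T2 translate by (-3, 0, -3): (0, -5, -5) → (-3, -5, -8); (1, -4, 0) → (-2, -4, -3)
T3 scale by (-2, 3/2, 3/2): (-3, -5, -8) → (6, -15/2, -12); (-2, -4, -3) → (4, -6, -9/2)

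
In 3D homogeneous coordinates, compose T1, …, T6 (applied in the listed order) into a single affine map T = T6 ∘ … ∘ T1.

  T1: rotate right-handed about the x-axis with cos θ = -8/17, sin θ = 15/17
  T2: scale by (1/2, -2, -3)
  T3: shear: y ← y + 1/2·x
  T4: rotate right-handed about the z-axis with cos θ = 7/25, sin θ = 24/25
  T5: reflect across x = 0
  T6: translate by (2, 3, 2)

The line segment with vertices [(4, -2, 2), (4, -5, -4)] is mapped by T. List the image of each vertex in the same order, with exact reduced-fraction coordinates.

T1 rotate right-handed about the x-axis with cos θ = -8/17, sin θ = 15/17: (4, -2, 2) → (4, -14/17, -46/17); (4, -5, -4) → (4, 100/17, -43/17)
T2 scale by (1/2, -2, -3): (4, -14/17, -46/17) → (2, 28/17, 138/17); (4, 100/17, -43/17) → (2, -200/17, 129/17)
T3 shear: y ← y + 1/2·x: (2, 28/17, 138/17) → (2, 45/17, 138/17); (2, -200/17, 129/17) → (2, -183/17, 129/17)
T4 rotate right-handed about the z-axis with cos θ = 7/25, sin θ = 24/25: (2, 45/17, 138/17) → (-842/425, 1131/425, 138/17); (2, -183/17, 129/17) → (926/85, -93/85, 129/17)
T5 reflect across x = 0: (-842/425, 1131/425, 138/17) → (842/425, 1131/425, 138/17); (926/85, -93/85, 129/17) → (-926/85, -93/85, 129/17)
T6 translate by (2, 3, 2): (842/425, 1131/425, 138/17) → (1692/425, 2406/425, 172/17); (-926/85, -93/85, 129/17) → (-756/85, 162/85, 163/17)

image vertices: (1692/425, 2406/425, 172/17), (-756/85, 162/85, 163/17)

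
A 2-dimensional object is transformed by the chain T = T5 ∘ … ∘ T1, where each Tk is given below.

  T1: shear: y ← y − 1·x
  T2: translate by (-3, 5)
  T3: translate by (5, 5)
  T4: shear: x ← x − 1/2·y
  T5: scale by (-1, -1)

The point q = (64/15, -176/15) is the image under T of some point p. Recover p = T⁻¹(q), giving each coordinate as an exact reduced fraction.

T1 = [1 0 0; -1 1 0; 0 0 1]
T2·T1 = [1 0 -3; -1 1 5; 0 0 1]
T3·…·T1 = [1 0 2; -1 1 10; 0 0 1]
T4·…·T1 = [3/2 -1/2 -3; -1 1 10; 0 0 1]
T5·…·T1 = [-3/2 1/2 3; 1 -1 -10; 0 0 1]
det M = 1; M⁻¹ = [-1 -1/2 -2; -1 -3/2 -12; 0 0 1]
M⁻¹ · (64/15, -176/15)ᵀ = (-2/5, 4/3)ᵀ

p = (-2/5, 4/3)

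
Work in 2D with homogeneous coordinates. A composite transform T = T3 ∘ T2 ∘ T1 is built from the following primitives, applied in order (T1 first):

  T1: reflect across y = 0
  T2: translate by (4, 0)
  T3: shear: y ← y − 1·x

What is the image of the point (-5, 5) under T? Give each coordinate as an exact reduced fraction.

T1 reflect across y = 0: (-5, 5) → (-5, -5)
T2 translate by (4, 0): (-5, -5) → (-1, -5)
T3 shear: y ← y − 1·x: (-1, -5) → (-1, -4)

T(p) = (-1, -4)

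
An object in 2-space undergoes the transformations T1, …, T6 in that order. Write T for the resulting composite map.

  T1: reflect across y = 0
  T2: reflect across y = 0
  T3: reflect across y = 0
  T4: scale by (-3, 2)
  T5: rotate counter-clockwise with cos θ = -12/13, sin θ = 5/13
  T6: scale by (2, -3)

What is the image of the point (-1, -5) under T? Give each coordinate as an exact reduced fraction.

T(p) = (-172/13, 315/13)

T1 reflect across y = 0: (-1, -5) → (-1, 5)
T2 reflect across y = 0: (-1, 5) → (-1, -5)
T3 reflect across y = 0: (-1, -5) → (-1, 5)
T4 scale by (-3, 2): (-1, 5) → (3, 10)
T5 rotate counter-clockwise with cos θ = -12/13, sin θ = 5/13: (3, 10) → (-86/13, -105/13)
T6 scale by (2, -3): (-86/13, -105/13) → (-172/13, 315/13)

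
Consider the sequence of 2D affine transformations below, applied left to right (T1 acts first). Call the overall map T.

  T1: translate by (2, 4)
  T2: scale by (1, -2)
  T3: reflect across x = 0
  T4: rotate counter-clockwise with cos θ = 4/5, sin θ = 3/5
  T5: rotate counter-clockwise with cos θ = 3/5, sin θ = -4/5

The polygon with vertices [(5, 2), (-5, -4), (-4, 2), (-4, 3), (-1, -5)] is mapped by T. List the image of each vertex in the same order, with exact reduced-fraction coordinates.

T1 translate by (2, 4): (5, 2) → (7, 6); (-5, -4) → (-3, 0); (-4, 2) → (-2, 6); (-4, 3) → (-2, 7); (-1, -5) → (1, -1)
T2 scale by (1, -2): (7, 6) → (7, -12); (-3, 0) → (-3, 0); (-2, 6) → (-2, -12); (-2, 7) → (-2, -14); (1, -1) → (1, 2)
T3 reflect across x = 0: (7, -12) → (-7, -12); (-3, 0) → (3, 0); (-2, -12) → (2, -12); (-2, -14) → (2, -14); (1, 2) → (-1, 2)
T4 rotate counter-clockwise with cos θ = 4/5, sin θ = 3/5: (-7, -12) → (8/5, -69/5); (3, 0) → (12/5, 9/5); (2, -12) → (44/5, -42/5); (2, -14) → (10, -10); (-1, 2) → (-2, 1)
T5 rotate counter-clockwise with cos θ = 3/5, sin θ = -4/5: (8/5, -69/5) → (-252/25, -239/25); (12/5, 9/5) → (72/25, -21/25); (44/5, -42/5) → (-36/25, -302/25); (10, -10) → (-2, -14); (-2, 1) → (-2/5, 11/5)

image vertices: (-252/25, -239/25), (72/25, -21/25), (-36/25, -302/25), (-2, -14), (-2/5, 11/5)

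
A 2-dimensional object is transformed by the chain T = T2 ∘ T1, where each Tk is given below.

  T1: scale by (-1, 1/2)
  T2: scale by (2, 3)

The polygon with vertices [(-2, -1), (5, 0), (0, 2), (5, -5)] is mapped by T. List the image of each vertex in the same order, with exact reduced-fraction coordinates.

image vertices: (4, -3/2), (-10, 0), (0, 3), (-10, -15/2)

T1 scale by (-1, 1/2): (-2, -1) → (2, -1/2); (5, 0) → (-5, 0); (0, 2) → (0, 1); (5, -5) → (-5, -5/2)
T2 scale by (2, 3): (2, -1/2) → (4, -3/2); (-5, 0) → (-10, 0); (0, 1) → (0, 3); (-5, -5/2) → (-10, -15/2)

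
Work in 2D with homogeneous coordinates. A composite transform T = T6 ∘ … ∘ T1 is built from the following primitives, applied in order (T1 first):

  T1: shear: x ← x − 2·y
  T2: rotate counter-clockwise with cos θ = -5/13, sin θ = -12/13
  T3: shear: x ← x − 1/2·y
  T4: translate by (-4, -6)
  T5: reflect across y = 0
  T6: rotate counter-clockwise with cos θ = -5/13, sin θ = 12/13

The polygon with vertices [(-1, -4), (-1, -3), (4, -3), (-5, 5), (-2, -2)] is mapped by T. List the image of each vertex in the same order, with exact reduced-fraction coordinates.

image vertices: (-1189/169, -1946/169), (-2047/338, -1701/169), (-3537/338, -1941/169), (1793/338, 451/169), (-709/169, -1408/169)

T1 shear: x ← x − 2·y: (-1, -4) → (7, -4); (-1, -3) → (5, -3); (4, -3) → (10, -3); (-5, 5) → (-15, 5); (-2, -2) → (2, -2)
T2 rotate counter-clockwise with cos θ = -5/13, sin θ = -12/13: (7, -4) → (-83/13, -64/13); (5, -3) → (-61/13, -45/13); (10, -3) → (-86/13, -105/13); (-15, 5) → (135/13, 155/13); (2, -2) → (-34/13, -14/13)
T3 shear: x ← x − 1/2·y: (-83/13, -64/13) → (-51/13, -64/13); (-61/13, -45/13) → (-77/26, -45/13); (-86/13, -105/13) → (-67/26, -105/13); (135/13, 155/13) → (115/26, 155/13); (-34/13, -14/13) → (-27/13, -14/13)
T4 translate by (-4, -6): (-51/13, -64/13) → (-103/13, -142/13); (-77/26, -45/13) → (-181/26, -123/13); (-67/26, -105/13) → (-171/26, -183/13); (115/26, 155/13) → (11/26, 77/13); (-27/13, -14/13) → (-79/13, -92/13)
T5 reflect across y = 0: (-103/13, -142/13) → (-103/13, 142/13); (-181/26, -123/13) → (-181/26, 123/13); (-171/26, -183/13) → (-171/26, 183/13); (11/26, 77/13) → (11/26, -77/13); (-79/13, -92/13) → (-79/13, 92/13)
T6 rotate counter-clockwise with cos θ = -5/13, sin θ = 12/13: (-103/13, 142/13) → (-1189/169, -1946/169); (-181/26, 123/13) → (-2047/338, -1701/169); (-171/26, 183/13) → (-3537/338, -1941/169); (11/26, -77/13) → (1793/338, 451/169); (-79/13, 92/13) → (-709/169, -1408/169)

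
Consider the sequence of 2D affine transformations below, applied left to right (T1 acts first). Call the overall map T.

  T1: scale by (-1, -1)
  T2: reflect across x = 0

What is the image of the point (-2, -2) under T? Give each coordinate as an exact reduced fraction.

T1 scale by (-1, -1): (-2, -2) → (2, 2)
T2 reflect across x = 0: (2, 2) → (-2, 2)

T(p) = (-2, 2)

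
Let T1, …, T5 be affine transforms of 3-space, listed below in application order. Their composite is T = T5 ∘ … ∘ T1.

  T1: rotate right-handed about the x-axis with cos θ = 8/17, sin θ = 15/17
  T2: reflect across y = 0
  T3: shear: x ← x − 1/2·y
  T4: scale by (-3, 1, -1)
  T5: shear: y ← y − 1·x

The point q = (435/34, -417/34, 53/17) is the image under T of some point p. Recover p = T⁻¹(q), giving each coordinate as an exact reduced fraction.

T1 = [1 0 0 0; 0 8/17 -15/17 0; 0 15/17 8/17 0; 0 0 0 1]
T2·T1 = [1 0 0 0; 0 -8/17 15/17 0; 0 15/17 8/17 0; 0 0 0 1]
T3·…·T1 = [1 4/17 -15/34 0; 0 -8/17 15/17 0; 0 15/17 8/17 0; 0 0 0 1]
T4·…·T1 = [-3 -12/17 45/34 0; 0 -8/17 15/17 0; 0 -15/17 -8/17 0; 0 0 0 1]
T5·…·T1 = [-3 -12/17 45/34 0; 3 4/17 -15/34 0; 0 -15/17 -8/17 0; 0 0 0 1]
det M = -3; M⁻¹ = [1/6 1/2 0 0; -8/17 -8/17 -15/17 0; 15/17 15/17 -8/17 0; 0 0 0 1]
M⁻¹ · (435/34, -417/34, 53/17)ᵀ = (-4, -3, -1)ᵀ

p = (-4, -3, -1)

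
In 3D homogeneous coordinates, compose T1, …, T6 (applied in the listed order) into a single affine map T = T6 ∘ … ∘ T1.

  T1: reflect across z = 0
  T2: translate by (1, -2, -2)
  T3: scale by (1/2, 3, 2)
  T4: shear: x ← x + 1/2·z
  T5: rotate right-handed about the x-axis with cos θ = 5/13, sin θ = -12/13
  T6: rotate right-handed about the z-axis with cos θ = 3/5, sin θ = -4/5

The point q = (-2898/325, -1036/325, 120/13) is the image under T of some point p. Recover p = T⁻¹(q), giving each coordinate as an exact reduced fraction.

T1 = [1 0 0 0; 0 1 0 0; 0 0 -1 0; 0 0 0 1]
T2·T1 = [1 0 0 1; 0 1 0 -2; 0 0 -1 -2; 0 0 0 1]
T3·…·T1 = [1/2 0 0 1/2; 0 3 0 -6; 0 0 -2 -4; 0 0 0 1]
T4·…·T1 = [1/2 0 -1 -3/2; 0 3 0 -6; 0 0 -2 -4; 0 0 0 1]
T5·…·T1 = [1/2 0 -1 -3/2; 0 15/13 -24/13 -6; 0 -36/13 -10/13 4; 0 0 0 1]
T6·…·T1 = [3/10 12/13 -27/13 -57/10; -2/5 9/13 -4/13 -12/5; 0 -36/13 -10/13 4; 0 0 0 1]
det M = -3; M⁻¹ = [6/13 -28/13 -5/13 -1; 4/39 1/13 -4/13 2; -24/65 -18/65 -5/26 -2; 0 0 0 1]
M⁻¹ · (-2898/325, -1036/325, 120/13)ᵀ = (-9/5, -2, 2/5)ᵀ

p = (-9/5, -2, 2/5)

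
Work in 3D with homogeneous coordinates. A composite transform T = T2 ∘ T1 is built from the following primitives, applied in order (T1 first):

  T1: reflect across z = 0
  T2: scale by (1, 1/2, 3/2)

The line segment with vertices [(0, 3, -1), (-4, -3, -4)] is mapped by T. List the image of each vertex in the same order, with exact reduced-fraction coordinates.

image vertices: (0, 3/2, 3/2), (-4, -3/2, 6)

T1 reflect across z = 0: (0, 3, -1) → (0, 3, 1); (-4, -3, -4) → (-4, -3, 4)
T2 scale by (1, 1/2, 3/2): (0, 3, 1) → (0, 3/2, 3/2); (-4, -3, 4) → (-4, -3/2, 6)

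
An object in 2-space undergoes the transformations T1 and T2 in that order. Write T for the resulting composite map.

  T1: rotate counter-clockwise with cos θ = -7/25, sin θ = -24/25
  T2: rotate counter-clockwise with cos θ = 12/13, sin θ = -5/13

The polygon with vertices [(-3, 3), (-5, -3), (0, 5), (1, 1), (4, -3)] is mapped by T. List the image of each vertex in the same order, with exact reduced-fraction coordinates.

T1 rotate counter-clockwise with cos θ = -7/25, sin θ = -24/25: (-3, 3) → (93/25, 51/25); (-5, -3) → (-37/25, 141/25); (0, 5) → (24/5, -7/5); (1, 1) → (17/25, -31/25); (4, -3) → (-4, -3)
T2 rotate counter-clockwise with cos θ = 12/13, sin θ = -5/13: (93/25, 51/25) → (1371/325, 147/325); (-37/25, 141/25) → (261/325, 1877/325); (24/5, -7/5) → (253/65, -204/65); (17/25, -31/25) → (49/325, -457/325); (-4, -3) → (-63/13, -16/13)

image vertices: (1371/325, 147/325), (261/325, 1877/325), (253/65, -204/65), (49/325, -457/325), (-63/13, -16/13)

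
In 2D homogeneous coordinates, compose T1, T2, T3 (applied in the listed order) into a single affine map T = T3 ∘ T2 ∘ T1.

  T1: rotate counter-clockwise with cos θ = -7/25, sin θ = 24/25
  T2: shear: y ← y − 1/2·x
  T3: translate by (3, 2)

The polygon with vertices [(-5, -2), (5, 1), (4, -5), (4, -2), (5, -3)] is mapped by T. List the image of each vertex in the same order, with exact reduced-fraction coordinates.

T1 rotate counter-clockwise with cos θ = -7/25, sin θ = 24/25: (-5, -2) → (83/25, -106/25); (5, 1) → (-59/25, 113/25); (4, -5) → (92/25, 131/25); (4, -2) → (4/5, 22/5); (5, -3) → (37/25, 141/25)
T2 shear: y ← y − 1/2·x: (83/25, -106/25) → (83/25, -59/10); (-59/25, 113/25) → (-59/25, 57/10); (92/25, 131/25) → (92/25, 17/5); (4/5, 22/5) → (4/5, 4); (37/25, 141/25) → (37/25, 49/10)
T3 translate by (3, 2): (83/25, -59/10) → (158/25, -39/10); (-59/25, 57/10) → (16/25, 77/10); (92/25, 17/5) → (167/25, 27/5); (4/5, 4) → (19/5, 6); (37/25, 49/10) → (112/25, 69/10)

image vertices: (158/25, -39/10), (16/25, 77/10), (167/25, 27/5), (19/5, 6), (112/25, 69/10)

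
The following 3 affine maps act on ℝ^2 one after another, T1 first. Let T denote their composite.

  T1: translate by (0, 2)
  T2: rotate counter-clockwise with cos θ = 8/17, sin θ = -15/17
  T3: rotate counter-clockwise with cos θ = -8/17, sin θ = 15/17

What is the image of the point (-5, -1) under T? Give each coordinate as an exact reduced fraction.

T(p) = (-1045/289, -1039/289)

T1 translate by (0, 2): (-5, -1) → (-5, 1)
T2 rotate counter-clockwise with cos θ = 8/17, sin θ = -15/17: (-5, 1) → (-25/17, 83/17)
T3 rotate counter-clockwise with cos θ = -8/17, sin θ = 15/17: (-25/17, 83/17) → (-1045/289, -1039/289)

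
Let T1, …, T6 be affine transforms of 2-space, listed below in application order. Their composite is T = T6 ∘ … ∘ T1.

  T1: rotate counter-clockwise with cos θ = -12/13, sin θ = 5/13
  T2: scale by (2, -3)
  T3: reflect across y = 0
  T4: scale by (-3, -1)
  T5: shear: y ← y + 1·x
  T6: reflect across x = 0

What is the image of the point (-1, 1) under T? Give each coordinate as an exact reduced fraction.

T1 rotate counter-clockwise with cos θ = -12/13, sin θ = 5/13: (-1, 1) → (7/13, -17/13)
T2 scale by (2, -3): (7/13, -17/13) → (14/13, 51/13)
T3 reflect across y = 0: (14/13, 51/13) → (14/13, -51/13)
T4 scale by (-3, -1): (14/13, -51/13) → (-42/13, 51/13)
T5 shear: y ← y + 1·x: (-42/13, 51/13) → (-42/13, 9/13)
T6 reflect across x = 0: (-42/13, 9/13) → (42/13, 9/13)

T(p) = (42/13, 9/13)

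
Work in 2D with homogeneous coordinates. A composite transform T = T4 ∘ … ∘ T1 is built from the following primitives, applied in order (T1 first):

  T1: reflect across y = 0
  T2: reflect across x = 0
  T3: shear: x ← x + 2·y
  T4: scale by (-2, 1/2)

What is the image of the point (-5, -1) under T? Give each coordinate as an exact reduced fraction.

T1 reflect across y = 0: (-5, -1) → (-5, 1)
T2 reflect across x = 0: (-5, 1) → (5, 1)
T3 shear: x ← x + 2·y: (5, 1) → (7, 1)
T4 scale by (-2, 1/2): (7, 1) → (-14, 1/2)

T(p) = (-14, 1/2)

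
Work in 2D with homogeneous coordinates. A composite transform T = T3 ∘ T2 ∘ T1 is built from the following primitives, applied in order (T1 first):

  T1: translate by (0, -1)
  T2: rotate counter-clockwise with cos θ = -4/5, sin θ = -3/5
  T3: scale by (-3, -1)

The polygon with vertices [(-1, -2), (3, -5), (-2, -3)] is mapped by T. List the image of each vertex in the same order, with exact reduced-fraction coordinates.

T1 translate by (0, -1): (-1, -2) → (-1, -3); (3, -5) → (3, -6); (-2, -3) → (-2, -4)
T2 rotate counter-clockwise with cos θ = -4/5, sin θ = -3/5: (-1, -3) → (-1, 3); (3, -6) → (-6, 3); (-2, -4) → (-4/5, 22/5)
T3 scale by (-3, -1): (-1, 3) → (3, -3); (-6, 3) → (18, -3); (-4/5, 22/5) → (12/5, -22/5)

image vertices: (3, -3), (18, -3), (12/5, -22/5)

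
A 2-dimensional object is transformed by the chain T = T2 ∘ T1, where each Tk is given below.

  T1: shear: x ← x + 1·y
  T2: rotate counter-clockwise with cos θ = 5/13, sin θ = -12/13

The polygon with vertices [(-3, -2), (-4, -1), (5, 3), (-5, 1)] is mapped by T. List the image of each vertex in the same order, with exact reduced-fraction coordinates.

T1 shear: x ← x + 1·y: (-3, -2) → (-5, -2); (-4, -1) → (-5, -1); (5, 3) → (8, 3); (-5, 1) → (-4, 1)
T2 rotate counter-clockwise with cos θ = 5/13, sin θ = -12/13: (-5, -2) → (-49/13, 50/13); (-5, -1) → (-37/13, 55/13); (8, 3) → (76/13, -81/13); (-4, 1) → (-8/13, 53/13)

image vertices: (-49/13, 50/13), (-37/13, 55/13), (76/13, -81/13), (-8/13, 53/13)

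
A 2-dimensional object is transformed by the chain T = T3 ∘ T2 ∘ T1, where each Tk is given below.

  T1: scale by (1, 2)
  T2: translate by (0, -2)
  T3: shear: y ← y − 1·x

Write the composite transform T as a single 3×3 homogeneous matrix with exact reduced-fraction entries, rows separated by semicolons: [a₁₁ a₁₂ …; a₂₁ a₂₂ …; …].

T1 = [1 0 0; 0 2 0; 0 0 1]
T2·T1 = [1 0 0; 0 2 -2; 0 0 1]
T3·…·T1 = [1 0 0; -1 2 -2; 0 0 1]

T = [1 0 0; -1 2 -2; 0 0 1]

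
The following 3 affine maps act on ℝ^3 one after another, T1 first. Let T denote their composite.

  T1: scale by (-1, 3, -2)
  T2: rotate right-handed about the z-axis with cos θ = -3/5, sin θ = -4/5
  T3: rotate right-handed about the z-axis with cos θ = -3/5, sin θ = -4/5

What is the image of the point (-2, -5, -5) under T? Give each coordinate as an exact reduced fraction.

T1 scale by (-1, 3, -2): (-2, -5, -5) → (2, -15, 10)
T2 rotate right-handed about the z-axis with cos θ = -3/5, sin θ = -4/5: (2, -15, 10) → (-66/5, 37/5, 10)
T3 rotate right-handed about the z-axis with cos θ = -3/5, sin θ = -4/5: (-66/5, 37/5, 10) → (346/25, 153/25, 10)

T(p) = (346/25, 153/25, 10)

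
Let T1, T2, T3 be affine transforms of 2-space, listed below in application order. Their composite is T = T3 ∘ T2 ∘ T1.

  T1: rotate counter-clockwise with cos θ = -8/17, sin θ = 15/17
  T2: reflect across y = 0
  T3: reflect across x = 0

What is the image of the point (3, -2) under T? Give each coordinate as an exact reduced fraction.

T(p) = (-6/17, -61/17)

T1 rotate counter-clockwise with cos θ = -8/17, sin θ = 15/17: (3, -2) → (6/17, 61/17)
T2 reflect across y = 0: (6/17, 61/17) → (6/17, -61/17)
T3 reflect across x = 0: (6/17, -61/17) → (-6/17, -61/17)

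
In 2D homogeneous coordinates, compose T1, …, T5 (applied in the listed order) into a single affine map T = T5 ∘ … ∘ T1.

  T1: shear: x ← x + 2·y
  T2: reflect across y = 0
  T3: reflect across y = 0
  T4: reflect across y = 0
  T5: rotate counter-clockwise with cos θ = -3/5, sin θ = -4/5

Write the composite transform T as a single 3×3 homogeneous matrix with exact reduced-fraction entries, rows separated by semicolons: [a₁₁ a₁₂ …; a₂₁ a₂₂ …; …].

T1 = [1 2 0; 0 1 0; 0 0 1]
T2·T1 = [1 2 0; 0 -1 0; 0 0 1]
T3·…·T1 = [1 2 0; 0 1 0; 0 0 1]
T4·…·T1 = [1 2 0; 0 -1 0; 0 0 1]
T5·…·T1 = [-3/5 -2 0; -4/5 -1 0; 0 0 1]

T = [-3/5 -2 0; -4/5 -1 0; 0 0 1]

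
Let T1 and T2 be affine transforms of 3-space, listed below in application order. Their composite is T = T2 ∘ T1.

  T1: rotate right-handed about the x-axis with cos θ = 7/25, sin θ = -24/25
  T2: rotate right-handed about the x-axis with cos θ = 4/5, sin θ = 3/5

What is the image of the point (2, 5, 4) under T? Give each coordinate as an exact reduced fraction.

T1 rotate right-handed about the x-axis with cos θ = 7/25, sin θ = -24/25: (2, 5, 4) → (2, 131/25, -92/25)
T2 rotate right-handed about the x-axis with cos θ = 4/5, sin θ = 3/5: (2, 131/25, -92/25) → (2, 32/5, 1/5)

T(p) = (2, 32/5, 1/5)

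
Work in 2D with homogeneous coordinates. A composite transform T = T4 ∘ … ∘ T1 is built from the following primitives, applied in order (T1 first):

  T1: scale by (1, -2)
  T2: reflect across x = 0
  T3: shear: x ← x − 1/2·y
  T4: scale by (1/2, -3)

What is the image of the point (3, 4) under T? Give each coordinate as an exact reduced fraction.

T(p) = (1/2, 24)

T1 scale by (1, -2): (3, 4) → (3, -8)
T2 reflect across x = 0: (3, -8) → (-3, -8)
T3 shear: x ← x − 1/2·y: (-3, -8) → (1, -8)
T4 scale by (1/2, -3): (1, -8) → (1/2, 24)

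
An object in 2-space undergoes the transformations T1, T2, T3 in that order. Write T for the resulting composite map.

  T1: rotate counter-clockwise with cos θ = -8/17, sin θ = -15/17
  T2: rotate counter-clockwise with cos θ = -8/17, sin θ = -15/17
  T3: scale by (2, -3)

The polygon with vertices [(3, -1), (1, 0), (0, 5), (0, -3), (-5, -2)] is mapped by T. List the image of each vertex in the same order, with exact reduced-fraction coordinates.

T1 rotate counter-clockwise with cos θ = -8/17, sin θ = -15/17: (3, -1) → (-39/17, -37/17); (1, 0) → (-8/17, -15/17); (0, 5) → (75/17, -40/17); (0, -3) → (-45/17, 24/17); (-5, -2) → (10/17, 91/17)
T2 rotate counter-clockwise with cos θ = -8/17, sin θ = -15/17: (-39/17, -37/17) → (-243/289, 881/289); (-8/17, -15/17) → (-161/289, 240/289); (75/17, -40/17) → (-1200/289, -805/289); (-45/17, 24/17) → (720/289, 483/289); (10/17, 91/17) → (1285/289, -878/289)
T3 scale by (2, -3): (-243/289, 881/289) → (-486/289, -2643/289); (-161/289, 240/289) → (-322/289, -720/289); (-1200/289, -805/289) → (-2400/289, 2415/289); (720/289, 483/289) → (1440/289, -1449/289); (1285/289, -878/289) → (2570/289, 2634/289)

image vertices: (-486/289, -2643/289), (-322/289, -720/289), (-2400/289, 2415/289), (1440/289, -1449/289), (2570/289, 2634/289)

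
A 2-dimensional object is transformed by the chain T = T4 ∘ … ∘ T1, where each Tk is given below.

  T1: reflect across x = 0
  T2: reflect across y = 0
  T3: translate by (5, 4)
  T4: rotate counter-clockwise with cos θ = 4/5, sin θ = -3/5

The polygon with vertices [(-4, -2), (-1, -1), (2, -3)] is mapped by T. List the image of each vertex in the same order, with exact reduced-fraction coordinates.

image vertices: (54/5, -3/5), (39/5, 2/5), (33/5, 19/5)

T1 reflect across x = 0: (-4, -2) → (4, -2); (-1, -1) → (1, -1); (2, -3) → (-2, -3)
T2 reflect across y = 0: (4, -2) → (4, 2); (1, -1) → (1, 1); (-2, -3) → (-2, 3)
T3 translate by (5, 4): (4, 2) → (9, 6); (1, 1) → (6, 5); (-2, 3) → (3, 7)
T4 rotate counter-clockwise with cos θ = 4/5, sin θ = -3/5: (9, 6) → (54/5, -3/5); (6, 5) → (39/5, 2/5); (3, 7) → (33/5, 19/5)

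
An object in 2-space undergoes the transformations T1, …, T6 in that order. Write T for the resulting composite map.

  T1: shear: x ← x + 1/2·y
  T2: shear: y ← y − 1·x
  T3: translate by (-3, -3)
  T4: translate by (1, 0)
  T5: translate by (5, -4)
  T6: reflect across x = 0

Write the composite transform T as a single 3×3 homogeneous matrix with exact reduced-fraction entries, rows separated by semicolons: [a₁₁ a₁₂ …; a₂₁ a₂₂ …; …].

T = [-1 -1/2 -3; -1 1/2 -7; 0 0 1]

T1 = [1 1/2 0; 0 1 0; 0 0 1]
T2·T1 = [1 1/2 0; -1 1/2 0; 0 0 1]
T3·…·T1 = [1 1/2 -3; -1 1/2 -3; 0 0 1]
T4·…·T1 = [1 1/2 -2; -1 1/2 -3; 0 0 1]
T5·…·T1 = [1 1/2 3; -1 1/2 -7; 0 0 1]
T6·…·T1 = [-1 -1/2 -3; -1 1/2 -7; 0 0 1]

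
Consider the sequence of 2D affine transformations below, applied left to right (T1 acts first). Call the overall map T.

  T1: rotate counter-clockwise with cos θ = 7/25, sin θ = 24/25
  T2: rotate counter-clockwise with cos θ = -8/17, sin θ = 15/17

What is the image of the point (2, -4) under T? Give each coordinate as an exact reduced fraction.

T(p) = (-236/85, 298/85)

T1 rotate counter-clockwise with cos θ = 7/25, sin θ = 24/25: (2, -4) → (22/5, 4/5)
T2 rotate counter-clockwise with cos θ = -8/17, sin θ = 15/17: (22/5, 4/5) → (-236/85, 298/85)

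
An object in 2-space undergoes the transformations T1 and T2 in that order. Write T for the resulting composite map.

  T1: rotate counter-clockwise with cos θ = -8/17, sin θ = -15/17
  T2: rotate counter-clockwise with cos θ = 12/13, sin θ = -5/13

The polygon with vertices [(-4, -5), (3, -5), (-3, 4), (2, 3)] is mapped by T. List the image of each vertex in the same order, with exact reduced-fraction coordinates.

T1 rotate counter-clockwise with cos θ = -8/17, sin θ = -15/17: (-4, -5) → (-43/17, 100/17); (3, -5) → (-99/17, -5/17); (-3, 4) → (84/17, 13/17); (2, 3) → (29/17, -54/17)
T2 rotate counter-clockwise with cos θ = 12/13, sin θ = -5/13: (-43/17, 100/17) → (-16/221, 1415/221); (-99/17, -5/17) → (-1213/221, 435/221); (84/17, 13/17) → (1073/221, -264/221); (29/17, -54/17) → (6/17, -61/17)

image vertices: (-16/221, 1415/221), (-1213/221, 435/221), (1073/221, -264/221), (6/17, -61/17)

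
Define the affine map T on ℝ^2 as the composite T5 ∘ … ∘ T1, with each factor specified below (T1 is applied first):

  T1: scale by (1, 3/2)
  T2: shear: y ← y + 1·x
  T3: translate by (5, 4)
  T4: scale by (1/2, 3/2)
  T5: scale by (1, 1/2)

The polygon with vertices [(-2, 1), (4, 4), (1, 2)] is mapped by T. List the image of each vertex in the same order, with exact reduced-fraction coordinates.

image vertices: (3/2, 21/8), (9/2, 21/2), (3, 6)

T1 scale by (1, 3/2): (-2, 1) → (-2, 3/2); (4, 4) → (4, 6); (1, 2) → (1, 3)
T2 shear: y ← y + 1·x: (-2, 3/2) → (-2, -1/2); (4, 6) → (4, 10); (1, 3) → (1, 4)
T3 translate by (5, 4): (-2, -1/2) → (3, 7/2); (4, 10) → (9, 14); (1, 4) → (6, 8)
T4 scale by (1/2, 3/2): (3, 7/2) → (3/2, 21/4); (9, 14) → (9/2, 21); (6, 8) → (3, 12)
T5 scale by (1, 1/2): (3/2, 21/4) → (3/2, 21/8); (9/2, 21) → (9/2, 21/2); (3, 12) → (3, 6)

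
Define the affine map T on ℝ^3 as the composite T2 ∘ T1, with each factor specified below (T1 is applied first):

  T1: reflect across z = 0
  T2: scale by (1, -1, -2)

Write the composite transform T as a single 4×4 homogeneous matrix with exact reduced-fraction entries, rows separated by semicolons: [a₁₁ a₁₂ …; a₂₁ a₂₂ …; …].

T1 = [1 0 0 0; 0 1 0 0; 0 0 -1 0; 0 0 0 1]
T2·T1 = [1 0 0 0; 0 -1 0 0; 0 0 2 0; 0 0 0 1]

T = [1 0 0 0; 0 -1 0 0; 0 0 2 0; 0 0 0 1]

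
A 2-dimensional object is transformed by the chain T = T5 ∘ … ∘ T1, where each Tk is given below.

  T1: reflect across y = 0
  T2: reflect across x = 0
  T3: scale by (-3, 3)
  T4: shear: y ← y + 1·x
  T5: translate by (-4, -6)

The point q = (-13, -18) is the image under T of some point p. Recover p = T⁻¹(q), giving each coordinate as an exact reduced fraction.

T1 = [1 0 0; 0 -1 0; 0 0 1]
T2·T1 = [-1 0 0; 0 -1 0; 0 0 1]
T3·…·T1 = [3 0 0; 0 -3 0; 0 0 1]
T4·…·T1 = [3 0 0; 3 -3 0; 0 0 1]
T5·…·T1 = [3 0 -4; 3 -3 -6; 0 0 1]
det M = -9; M⁻¹ = [1/3 0 4/3; 1/3 -1/3 -2/3; 0 0 1]
M⁻¹ · (-13, -18)ᵀ = (-3, 1)ᵀ

p = (-3, 1)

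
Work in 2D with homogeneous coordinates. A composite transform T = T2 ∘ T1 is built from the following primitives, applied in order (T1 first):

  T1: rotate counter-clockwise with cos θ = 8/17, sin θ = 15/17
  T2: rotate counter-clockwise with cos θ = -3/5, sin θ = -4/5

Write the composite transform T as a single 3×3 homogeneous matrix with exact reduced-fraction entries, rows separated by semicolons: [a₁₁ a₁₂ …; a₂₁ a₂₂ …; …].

T1 = [8/17 -15/17 0; 15/17 8/17 0; 0 0 1]
T2·T1 = [36/85 77/85 0; -77/85 36/85 0; 0 0 1]

T = [36/85 77/85 0; -77/85 36/85 0; 0 0 1]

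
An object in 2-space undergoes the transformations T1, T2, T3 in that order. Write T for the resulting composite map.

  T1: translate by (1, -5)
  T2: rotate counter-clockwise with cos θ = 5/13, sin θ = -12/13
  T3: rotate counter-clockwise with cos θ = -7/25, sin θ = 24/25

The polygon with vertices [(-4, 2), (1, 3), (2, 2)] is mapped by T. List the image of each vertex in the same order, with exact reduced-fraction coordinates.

image vertices: (-147/325, -1371/325), (914/325, -98/325), (1371/325, -147/325)

T1 translate by (1, -5): (-4, 2) → (-3, -3); (1, 3) → (2, -2); (2, 2) → (3, -3)
T2 rotate counter-clockwise with cos θ = 5/13, sin θ = -12/13: (-3, -3) → (-51/13, 21/13); (2, -2) → (-14/13, -34/13); (3, -3) → (-21/13, -51/13)
T3 rotate counter-clockwise with cos θ = -7/25, sin θ = 24/25: (-51/13, 21/13) → (-147/325, -1371/325); (-14/13, -34/13) → (914/325, -98/325); (-21/13, -51/13) → (1371/325, -147/325)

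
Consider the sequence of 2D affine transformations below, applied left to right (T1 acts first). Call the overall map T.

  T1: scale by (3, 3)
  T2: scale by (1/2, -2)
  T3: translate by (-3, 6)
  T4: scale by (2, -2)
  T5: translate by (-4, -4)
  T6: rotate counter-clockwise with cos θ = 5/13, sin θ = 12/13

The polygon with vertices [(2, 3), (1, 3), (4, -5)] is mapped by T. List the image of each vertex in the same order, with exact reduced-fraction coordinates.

T1 scale by (3, 3): (2, 3) → (6, 9); (1, 3) → (3, 9); (4, -5) → (12, -15)
T2 scale by (1/2, -2): (6, 9) → (3, -18); (3, 9) → (3/2, -18); (12, -15) → (6, 30)
T3 translate by (-3, 6): (3, -18) → (0, -12); (3/2, -18) → (-3/2, -12); (6, 30) → (3, 36)
T4 scale by (2, -2): (0, -12) → (0, 24); (-3/2, -12) → (-3, 24); (3, 36) → (6, -72)
T5 translate by (-4, -4): (0, 24) → (-4, 20); (-3, 24) → (-7, 20); (6, -72) → (2, -76)
T6 rotate counter-clockwise with cos θ = 5/13, sin θ = 12/13: (-4, 20) → (-20, 4); (-7, 20) → (-275/13, 16/13); (2, -76) → (922/13, -356/13)

image vertices: (-20, 4), (-275/13, 16/13), (922/13, -356/13)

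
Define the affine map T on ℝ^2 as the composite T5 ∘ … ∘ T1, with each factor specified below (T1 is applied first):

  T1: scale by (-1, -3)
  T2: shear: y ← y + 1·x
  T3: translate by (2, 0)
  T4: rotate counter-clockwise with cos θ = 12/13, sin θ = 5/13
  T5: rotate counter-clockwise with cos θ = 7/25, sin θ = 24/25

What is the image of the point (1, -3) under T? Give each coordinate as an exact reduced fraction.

T1 scale by (-1, -3): (1, -3) → (-1, 9)
T2 shear: y ← y + 1·x: (-1, 9) → (-1, 8)
T3 translate by (2, 0): (-1, 8) → (1, 8)
T4 rotate counter-clockwise with cos θ = 12/13, sin θ = 5/13: (1, 8) → (-28/13, 101/13)
T5 rotate counter-clockwise with cos θ = 7/25, sin θ = 24/25: (-28/13, 101/13) → (-524/65, 7/65)

T(p) = (-524/65, 7/65)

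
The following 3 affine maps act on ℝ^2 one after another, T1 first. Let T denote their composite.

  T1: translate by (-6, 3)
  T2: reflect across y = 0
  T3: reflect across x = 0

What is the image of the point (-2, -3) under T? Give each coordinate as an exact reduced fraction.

T(p) = (8, 0)

T1 translate by (-6, 3): (-2, -3) → (-8, 0)
T2 reflect across y = 0: (-8, 0) → (-8, 0)
T3 reflect across x = 0: (-8, 0) → (8, 0)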